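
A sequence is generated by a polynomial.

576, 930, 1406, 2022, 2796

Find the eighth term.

6246

First differences: 354  476  616  774
Second differences: 122  140  158
Third differences: 18  18
The third differences are constant (18).
158 + 18 = 176;  774 + 176 = 950;  2796 + 950 = 3746
176 + 18 = 194;  950 + 194 = 1144;  3746 + 1144 = 4890
194 + 18 = 212;  1144 + 212 = 1356;  4890 + 1356 = 6246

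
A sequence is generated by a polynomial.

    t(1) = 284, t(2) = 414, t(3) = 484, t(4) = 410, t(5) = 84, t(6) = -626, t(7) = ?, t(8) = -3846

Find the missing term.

-1876

Using the first 6 terms:
First differences: 130  70  -74  -326  -710
Second differences: -60  -144  -252  -384
Third differences: -84  -108  -132
Fourth differences: -24  -24
Constant fourth difference = -24.
Extend forward: -132 − 24 = -156;  -384 − 156 = -540;  -710 − 540 = -1250;  -626 − 1250 = -1876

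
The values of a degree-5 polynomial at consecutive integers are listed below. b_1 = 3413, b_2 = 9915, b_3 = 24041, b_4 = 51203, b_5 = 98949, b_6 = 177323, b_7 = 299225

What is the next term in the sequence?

First differences: 6502 , 14126 , 27162 , 47746 , 78374 , 121902
Second differences: 7624 , 13036 , 20584 , 30628 , 43528
Third differences: 5412 , 7548 , 10044 , 12900
Fourth differences: 2136 , 2496 , 2856
Fifth differences: 360 , 360
Constant fifth difference = 360, so extend:
2856 + 360 = 3216;  12900 + 3216 = 16116;  43528 + 16116 = 59644;  121902 + 59644 = 181546;  299225 + 181546 = 480771

480771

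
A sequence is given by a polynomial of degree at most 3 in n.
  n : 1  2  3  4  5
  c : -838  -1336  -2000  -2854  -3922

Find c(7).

-6796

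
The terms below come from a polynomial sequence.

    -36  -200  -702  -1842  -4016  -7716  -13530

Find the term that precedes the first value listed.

First differences: -164, -502, -1140, -2174, -3700, -5814
Second differences: -338, -638, -1034, -1526, -2114
Third differences: -300, -396, -492, -588
Fourth differences: -96, -96, -96
The fourth differences are constant at -96.
Work back: -300 + 96 = -204;  -338 + 204 = -134;  -164 + 134 = -30;  -36 + 30 = -6

-6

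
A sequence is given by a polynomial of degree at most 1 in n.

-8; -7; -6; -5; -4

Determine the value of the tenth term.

1

D1: 1  1  1  1
The first differences are constant (1).
-4 + 1 = -3
-3 + 1 = -2
-2 + 1 = -1
-1 + 1 = 0
0 + 1 = 1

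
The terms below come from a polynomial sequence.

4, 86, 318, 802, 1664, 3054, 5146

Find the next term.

8138

82, 232, 484, 862, 1390, 2092
150, 252, 378, 528, 702
102, 126, 150, 174
24, 24, 24
The fourth differences are constant (24).
174 + 24 = 198;  702 + 198 = 900;  2092 + 900 = 2992;  5146 + 2992 = 8138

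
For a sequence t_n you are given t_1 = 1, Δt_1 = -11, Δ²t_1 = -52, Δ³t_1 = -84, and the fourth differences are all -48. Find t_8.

Build the table forward from the leading diagonal:
Δ⁴: -48  -48  -48  -48  -48  -48  -48  -48
Δ³: -84  -132  -180  -228  -276  -324  -372  -420
Δ²: -52  -136  -268  -448  -676  -952  -1276  -1648
Δ: -11  -63  -199  -467  -915  -1591  -2543  -3819
t: 1  -10  -73  -272  -739  -1654  -3245  -5788

-5788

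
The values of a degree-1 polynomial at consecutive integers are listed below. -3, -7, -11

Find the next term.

-15

Δ: -4, -4
Constant first difference = -4, so extend:
-11 − 4 = -15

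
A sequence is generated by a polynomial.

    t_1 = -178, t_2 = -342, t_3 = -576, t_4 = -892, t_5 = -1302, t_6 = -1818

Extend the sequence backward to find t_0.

-72

Δ: -164  -234  -316  -410  -516
Δ²: -70  -82  -94  -106
Δ³: -12  -12  -12
The third differences are constant at -12.
Work back: -70 + 12 = -58;  -164 + 58 = -106;  -178 + 106 = -72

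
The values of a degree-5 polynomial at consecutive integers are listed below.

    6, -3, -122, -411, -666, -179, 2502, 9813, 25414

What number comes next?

54429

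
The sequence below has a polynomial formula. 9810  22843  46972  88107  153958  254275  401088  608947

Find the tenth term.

D1: 13033 , 24129 , 41135 , 65851 , 100317 , 146813 , 207859
D2: 11096 , 17006 , 24716 , 34466 , 46496 , 61046
D3: 5910 , 7710 , 9750 , 12030 , 14550
D4: 1800 , 2040 , 2280 , 2520
D5: 240 , 240 , 240
Constant fifth difference = 240, so extend:
2520 + 240 = 2760;  14550 + 2760 = 17310;  61046 + 17310 = 78356;  207859 + 78356 = 286215;  608947 + 286215 = 895162
2760 + 240 = 3000;  17310 + 3000 = 20310;  78356 + 20310 = 98666;  286215 + 98666 = 384881;  895162 + 384881 = 1280043

1280043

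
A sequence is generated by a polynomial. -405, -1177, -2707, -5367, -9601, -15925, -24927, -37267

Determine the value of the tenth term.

-74961

-772, -1530, -2660, -4234, -6324, -9002, -12340
-758, -1130, -1574, -2090, -2678, -3338
-372, -444, -516, -588, -660
-72, -72, -72, -72
Constant fourth difference = -72, so extend:
-660 − 72 = -732;  -3338 − 732 = -4070;  -12340 − 4070 = -16410;  -37267 − 16410 = -53677
-732 − 72 = -804;  -4070 − 804 = -4874;  -16410 − 4874 = -21284;  -53677 − 21284 = -74961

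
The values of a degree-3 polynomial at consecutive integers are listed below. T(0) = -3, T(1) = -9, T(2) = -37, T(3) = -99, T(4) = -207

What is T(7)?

D1: -6, -28, -62, -108
D2: -22, -34, -46
D3: -12, -12
Third differences constant at -12.
-46 − 12 = -58;  -108 − 58 = -166;  -207 − 166 = -373
-58 − 12 = -70;  -166 − 70 = -236;  -373 − 236 = -609
-70 − 12 = -82;  -236 − 82 = -318;  -609 − 318 = -927

-927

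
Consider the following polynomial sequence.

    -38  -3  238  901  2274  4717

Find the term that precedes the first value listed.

-11

First differences: 35, 241, 663, 1373, 2443
Second differences: 206, 422, 710, 1070
Third differences: 216, 288, 360
Fourth differences: 72, 72
The fourth differences are constant at 72.
Work back: 216 − 72 = 144;  206 − 144 = 62;  35 − 62 = -27;  -38 + 27 = -11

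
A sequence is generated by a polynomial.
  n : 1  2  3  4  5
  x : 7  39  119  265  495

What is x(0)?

32, 80, 146, 230
48, 66, 84
18, 18
The third differences are constant at 18.
Work back: 48 − 18 = 30;  32 − 30 = 2;  7 − 2 = 5

5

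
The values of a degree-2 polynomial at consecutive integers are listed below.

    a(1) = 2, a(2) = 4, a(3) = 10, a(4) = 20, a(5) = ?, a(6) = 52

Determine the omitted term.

34

Using the first 4 terms:
Δ: 2, 6, 10
Δ²: 4, 4
Constant second difference = 4.
Extend forward: 10 + 4 = 14;  20 + 14 = 34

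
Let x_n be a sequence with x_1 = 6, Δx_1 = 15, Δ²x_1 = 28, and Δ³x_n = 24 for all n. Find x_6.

601

Build the table forward from the leading diagonal:
Δ³: 24  24  24  24  24  24
Δ²: 28  52  76  100  124  148
Δ: 15  43  95  171  271  395
x: 6  21  64  159  330  601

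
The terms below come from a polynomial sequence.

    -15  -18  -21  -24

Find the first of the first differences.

-3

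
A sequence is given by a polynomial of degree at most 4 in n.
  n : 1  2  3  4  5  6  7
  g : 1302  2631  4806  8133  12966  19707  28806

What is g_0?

561

Δ: 1329  2175  3327  4833  6741  9099
Δ²: 846  1152  1506  1908  2358
Δ³: 306  354  402  450
Δ⁴: 48  48  48
The fourth differences are constant at 48.
Work back: 306 − 48 = 258;  846 − 258 = 588;  1329 − 588 = 741;  1302 − 741 = 561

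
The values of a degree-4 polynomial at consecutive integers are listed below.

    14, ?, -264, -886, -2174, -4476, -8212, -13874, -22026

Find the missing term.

-32

Using the last 7 terms:
Δ: -622, -1288, -2302, -3736, -5662, -8152
Δ²: -666, -1014, -1434, -1926, -2490
Δ³: -348, -420, -492, -564
Δ⁴: -72, -72, -72
Constant fourth difference = -72.
Extend backward: -348 + 72 = -276;  -666 + 276 = -390;  -622 + 390 = -232;  -264 + 232 = -32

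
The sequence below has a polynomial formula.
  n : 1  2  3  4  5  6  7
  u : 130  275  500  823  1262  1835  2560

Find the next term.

First differences: 145, 225, 323, 439, 573, 725
Second differences: 80, 98, 116, 134, 152
Third differences: 18, 18, 18, 18
Third differences constant at 18.
152 + 18 = 170;  725 + 170 = 895;  2560 + 895 = 3455

3455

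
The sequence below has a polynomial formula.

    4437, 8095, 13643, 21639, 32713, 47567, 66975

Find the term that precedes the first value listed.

2183

Δ: 3658, 5548, 7996, 11074, 14854, 19408
Δ²: 1890, 2448, 3078, 3780, 4554
Δ³: 558, 630, 702, 774
Δ⁴: 72, 72, 72
The fourth differences are constant at 72.
Work back: 558 − 72 = 486;  1890 − 486 = 1404;  3658 − 1404 = 2254;  4437 − 2254 = 2183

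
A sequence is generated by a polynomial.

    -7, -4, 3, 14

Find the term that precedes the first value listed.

-6

D1: 3  7  11
D2: 4  4
The second differences are constant at 4.
Work back: 3 − 4 = -1;  -7 + 1 = -6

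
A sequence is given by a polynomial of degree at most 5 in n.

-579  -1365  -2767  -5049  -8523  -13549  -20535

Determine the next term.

Δ: -786, -1402, -2282, -3474, -5026, -6986
Δ²: -616, -880, -1192, -1552, -1960
Δ³: -264, -312, -360, -408
Δ⁴: -48, -48, -48
The fourth differences are constant (-48).
-408 − 48 = -456;  -1960 − 456 = -2416;  -6986 − 2416 = -9402;  -20535 − 9402 = -29937

-29937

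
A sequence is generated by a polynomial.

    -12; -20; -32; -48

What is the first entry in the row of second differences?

-4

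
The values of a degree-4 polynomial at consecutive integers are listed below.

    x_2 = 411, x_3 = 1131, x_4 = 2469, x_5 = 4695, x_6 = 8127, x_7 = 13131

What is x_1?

87

D1: 720  1338  2226  3432  5004
D2: 618  888  1206  1572
D3: 270  318  366
D4: 48  48
The fourth differences are constant at 48.
Work back: 270 − 48 = 222;  618 − 222 = 396;  720 − 396 = 324;  411 − 324 = 87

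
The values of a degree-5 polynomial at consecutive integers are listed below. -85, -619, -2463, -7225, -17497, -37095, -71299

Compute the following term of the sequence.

First differences: -534, -1844, -4762, -10272, -19598, -34204
Second differences: -1310, -2918, -5510, -9326, -14606
Third differences: -1608, -2592, -3816, -5280
Fourth differences: -984, -1224, -1464
Fifth differences: -240, -240
Fifth differences constant at -240.
-1464 − 240 = -1704;  -5280 − 1704 = -6984;  -14606 − 6984 = -21590;  -34204 − 21590 = -55794;  -71299 − 55794 = -127093

-127093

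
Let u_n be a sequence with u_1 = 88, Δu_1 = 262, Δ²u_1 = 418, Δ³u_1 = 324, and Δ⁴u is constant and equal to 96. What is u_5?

5036

Build the table forward from the leading diagonal:
D4: 96, 96, 96, 96, 96
D3: 324, 420, 516, 612, 708
D2: 418, 742, 1162, 1678, 2290
D1: 262, 680, 1422, 2584, 4262
u: 88, 350, 1030, 2452, 5036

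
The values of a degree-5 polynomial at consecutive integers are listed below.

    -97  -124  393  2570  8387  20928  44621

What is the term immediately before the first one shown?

D1: -27  517  2177  5817  12541  23693
D2: 544  1660  3640  6724  11152
D3: 1116  1980  3084  4428
D4: 864  1104  1344
D5: 240  240
The fifth differences are constant at 240.
Work back: 864 − 240 = 624;  1116 − 624 = 492;  544 − 492 = 52;  -27 − 52 = -79;  -97 + 79 = -18

-18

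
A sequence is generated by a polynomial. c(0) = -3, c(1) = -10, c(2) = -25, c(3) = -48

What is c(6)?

D1: -7, -15, -23
D2: -8, -8
Constant second difference = -8, so extend:
-23 − 8 = -31;  -48 − 31 = -79
-31 − 8 = -39;  -79 − 39 = -118
-39 − 8 = -47;  -118 − 47 = -165

-165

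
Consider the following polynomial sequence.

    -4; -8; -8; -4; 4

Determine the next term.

Δ: -4, 0, 4, 8
Δ²: 4, 4, 4
The second differences are constant (4).
8 + 4 = 12;  4 + 12 = 16

16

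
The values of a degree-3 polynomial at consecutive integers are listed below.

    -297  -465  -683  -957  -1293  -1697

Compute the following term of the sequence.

-2175

First differences: -168, -218, -274, -336, -404
Second differences: -50, -56, -62, -68
Third differences: -6, -6, -6
Third differences constant at -6.
-68 − 6 = -74;  -404 − 74 = -478;  -1697 − 478 = -2175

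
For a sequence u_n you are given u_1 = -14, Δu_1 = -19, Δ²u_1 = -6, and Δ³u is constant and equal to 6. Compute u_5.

-102

Build the table forward from the leading diagonal:
D3: 6  6  6  6  6
D2: -6  0  6  12  18
D1: -19  -25  -25  -19  -7
u: -14  -33  -58  -83  -102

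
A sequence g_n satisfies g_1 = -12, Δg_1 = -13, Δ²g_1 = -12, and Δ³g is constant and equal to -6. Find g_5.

-160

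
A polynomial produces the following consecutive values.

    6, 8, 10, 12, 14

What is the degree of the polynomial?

1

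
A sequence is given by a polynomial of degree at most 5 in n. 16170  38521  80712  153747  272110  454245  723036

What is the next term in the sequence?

22351, 42191, 73035, 118363, 182135, 268791
19840, 30844, 45328, 63772, 86656
11004, 14484, 18444, 22884
3480, 3960, 4440
480, 480
Constant fifth difference = 480, so extend:
4440 + 480 = 4920;  22884 + 4920 = 27804;  86656 + 27804 = 114460;  268791 + 114460 = 383251;  723036 + 383251 = 1106287

1106287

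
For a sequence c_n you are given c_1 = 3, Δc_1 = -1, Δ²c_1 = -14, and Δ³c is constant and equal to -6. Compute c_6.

Build the table forward from the leading diagonal:
D3: -6  -6  -6  -6  -6  -6
D2: -14  -20  -26  -32  -38  -44
D1: -1  -15  -35  -61  -93  -131
c: 3  2  -13  -48  -109  -202

-202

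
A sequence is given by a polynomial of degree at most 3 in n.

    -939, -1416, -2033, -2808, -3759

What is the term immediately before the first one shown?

-584

D1: -477, -617, -775, -951
D2: -140, -158, -176
D3: -18, -18
The third differences are constant at -18.
Work back: -140 + 18 = -122;  -477 + 122 = -355;  -939 + 355 = -584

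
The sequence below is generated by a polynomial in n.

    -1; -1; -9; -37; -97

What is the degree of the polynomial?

Δ: 0, -8, -28, -60
Δ²: -8, -20, -32
Δ³: -12, -12
The third differences are constant, so the polynomial has degree 3.

3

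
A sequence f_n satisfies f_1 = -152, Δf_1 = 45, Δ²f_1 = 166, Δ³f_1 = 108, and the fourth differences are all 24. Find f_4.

Build the table forward from the leading diagonal:
Δ⁴: 24, 24, 24, 24
Δ³: 108, 132, 156, 180
Δ²: 166, 274, 406, 562
Δ: 45, 211, 485, 891
f: -152, -107, 104, 589

589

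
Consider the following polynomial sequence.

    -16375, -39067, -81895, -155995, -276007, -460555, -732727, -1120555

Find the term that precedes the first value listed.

-5707

First differences: -22692, -42828, -74100, -120012, -184548, -272172, -387828
Second differences: -20136, -31272, -45912, -64536, -87624, -115656
Third differences: -11136, -14640, -18624, -23088, -28032
Fourth differences: -3504, -3984, -4464, -4944
Fifth differences: -480, -480, -480
The fifth differences are constant at -480.
Work back: -3504 + 480 = -3024;  -11136 + 3024 = -8112;  -20136 + 8112 = -12024;  -22692 + 12024 = -10668;  -16375 + 10668 = -5707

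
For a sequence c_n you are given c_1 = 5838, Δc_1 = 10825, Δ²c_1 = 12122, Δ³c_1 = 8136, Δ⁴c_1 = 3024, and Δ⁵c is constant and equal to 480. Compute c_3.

Build the table forward from the leading diagonal:
Fifth differences: 480, 480, 480
Fourth differences: 3024, 3504, 3984
Third differences: 8136, 11160, 14664
Second differences: 12122, 20258, 31418
First differences: 10825, 22947, 43205
c: 5838, 16663, 39610

39610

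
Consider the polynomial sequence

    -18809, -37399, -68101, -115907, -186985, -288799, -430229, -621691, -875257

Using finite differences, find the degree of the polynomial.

Δ: -18590, -30702, -47806, -71078, -101814, -141430, -191462, -253566
Δ²: -12112, -17104, -23272, -30736, -39616, -50032, -62104
Δ³: -4992, -6168, -7464, -8880, -10416, -12072
Δ⁴: -1176, -1296, -1416, -1536, -1656
Δ⁵: -120, -120, -120, -120
The fifth differences are constant, so the polynomial has degree 5.

5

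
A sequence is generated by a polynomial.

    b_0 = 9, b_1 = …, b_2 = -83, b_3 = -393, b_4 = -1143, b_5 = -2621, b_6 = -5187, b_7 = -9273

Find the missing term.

Using the last 6 terms:
Δ: -310, -750, -1478, -2566, -4086
Δ²: -440, -728, -1088, -1520
Δ³: -288, -360, -432
Δ⁴: -72, -72
Constant fourth difference = -72.
Extend backward: -288 + 72 = -216;  -440 + 216 = -224;  -310 + 224 = -86;  -83 + 86 = 3

3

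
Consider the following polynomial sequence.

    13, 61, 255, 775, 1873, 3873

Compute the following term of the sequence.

48, 194, 520, 1098, 2000
146, 326, 578, 902
180, 252, 324
72, 72
The fourth differences are constant (72).
324 + 72 = 396;  902 + 396 = 1298;  2000 + 1298 = 3298;  3873 + 3298 = 7171

7171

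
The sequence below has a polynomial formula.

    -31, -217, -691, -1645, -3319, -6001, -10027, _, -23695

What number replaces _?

-15781

Using the first 7 terms:
-186  -474  -954  -1674  -2682  -4026
-288  -480  -720  -1008  -1344
-192  -240  -288  -336
-48  -48  -48
Constant fourth difference = -48.
Extend forward: -336 − 48 = -384;  -1344 − 384 = -1728;  -4026 − 1728 = -5754;  -10027 − 5754 = -15781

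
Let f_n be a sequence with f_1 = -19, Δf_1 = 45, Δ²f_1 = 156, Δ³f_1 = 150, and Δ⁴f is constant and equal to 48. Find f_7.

Build the table forward from the leading diagonal:
Δ⁴: 48, 48, 48, 48, 48, 48, 48
Δ³: 150, 198, 246, 294, 342, 390, 438
Δ²: 156, 306, 504, 750, 1044, 1386, 1776
Δ: 45, 201, 507, 1011, 1761, 2805, 4191
f: -19, 26, 227, 734, 1745, 3506, 6311

6311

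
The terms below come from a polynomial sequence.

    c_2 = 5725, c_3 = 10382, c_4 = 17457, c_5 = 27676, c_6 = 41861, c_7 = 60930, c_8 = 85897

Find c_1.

2856

4657, 7075, 10219, 14185, 19069, 24967
2418, 3144, 3966, 4884, 5898
726, 822, 918, 1014
96, 96, 96
The fourth differences are constant at 96.
Work back: 726 − 96 = 630;  2418 − 630 = 1788;  4657 − 1788 = 2869;  5725 − 2869 = 2856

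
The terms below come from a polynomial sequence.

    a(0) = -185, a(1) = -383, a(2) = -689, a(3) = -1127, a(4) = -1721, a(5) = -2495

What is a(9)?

-7871

First differences: -198 , -306 , -438 , -594 , -774
Second differences: -108 , -132 , -156 , -180
Third differences: -24 , -24 , -24
The third differences are constant (-24).
-180 − 24 = -204;  -774 − 204 = -978;  -2495 − 978 = -3473
-204 − 24 = -228;  -978 − 228 = -1206;  -3473 − 1206 = -4679
-228 − 24 = -252;  -1206 − 252 = -1458;  -4679 − 1458 = -6137
-252 − 24 = -276;  -1458 − 276 = -1734;  -6137 − 1734 = -7871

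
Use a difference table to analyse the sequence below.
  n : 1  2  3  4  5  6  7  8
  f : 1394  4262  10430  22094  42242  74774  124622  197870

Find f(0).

302

2868, 6168, 11664, 20148, 32532, 49848, 73248
3300, 5496, 8484, 12384, 17316, 23400
2196, 2988, 3900, 4932, 6084
792, 912, 1032, 1152
120, 120, 120
The fifth differences are constant at 120.
Work back: 792 − 120 = 672;  2196 − 672 = 1524;  3300 − 1524 = 1776;  2868 − 1776 = 1092;  1394 − 1092 = 302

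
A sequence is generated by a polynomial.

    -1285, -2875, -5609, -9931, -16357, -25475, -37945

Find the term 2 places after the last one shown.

-1590, -2734, -4322, -6426, -9118, -12470
-1144, -1588, -2104, -2692, -3352
-444, -516, -588, -660
-72, -72, -72
Fourth differences constant at -72.
-660 − 72 = -732;  -3352 − 732 = -4084;  -12470 − 4084 = -16554;  -37945 − 16554 = -54499
-732 − 72 = -804;  -4084 − 804 = -4888;  -16554 − 4888 = -21442;  -54499 − 21442 = -75941

-75941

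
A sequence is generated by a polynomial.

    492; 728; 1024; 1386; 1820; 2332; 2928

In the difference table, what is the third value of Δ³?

Δ: 236, 296, 362, 434, 512, 596
Δ²: 60, 66, 72, 78, 84
Δ³: 6, 6, 6, 6

6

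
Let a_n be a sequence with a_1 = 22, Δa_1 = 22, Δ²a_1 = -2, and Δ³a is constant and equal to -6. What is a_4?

Build the table forward from the leading diagonal:
Third differences: -6  -6  -6  -6
Second differences: -2  -8  -14  -20
First differences: 22  20  12  -2
a: 22  44  64  76

76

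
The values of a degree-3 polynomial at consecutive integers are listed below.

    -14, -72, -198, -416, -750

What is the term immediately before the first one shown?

0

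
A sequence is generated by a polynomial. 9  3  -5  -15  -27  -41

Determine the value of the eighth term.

-75

D1: -6, -8, -10, -12, -14
D2: -2, -2, -2, -2
Constant second difference = -2, so extend:
-14 − 2 = -16;  -41 − 16 = -57
-16 − 2 = -18;  -57 − 18 = -75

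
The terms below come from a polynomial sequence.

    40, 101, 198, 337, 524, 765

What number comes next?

1066

Δ: 61, 97, 139, 187, 241
Δ²: 36, 42, 48, 54
Δ³: 6, 6, 6
Constant third difference = 6, so extend:
54 + 6 = 60;  241 + 60 = 301;  765 + 301 = 1066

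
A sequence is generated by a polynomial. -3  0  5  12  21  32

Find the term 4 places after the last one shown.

96

D1: 3, 5, 7, 9, 11
D2: 2, 2, 2, 2
The second differences are constant (2).
11 + 2 = 13;  32 + 13 = 45
13 + 2 = 15;  45 + 15 = 60
15 + 2 = 17;  60 + 17 = 77
17 + 2 = 19;  77 + 19 = 96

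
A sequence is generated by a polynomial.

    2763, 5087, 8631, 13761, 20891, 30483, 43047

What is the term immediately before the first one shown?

2324  3544  5130  7130  9592  12564
1220  1586  2000  2462  2972
366  414  462  510
48  48  48
The fourth differences are constant at 48.
Work back: 366 − 48 = 318;  1220 − 318 = 902;  2324 − 902 = 1422;  2763 − 1422 = 1341

1341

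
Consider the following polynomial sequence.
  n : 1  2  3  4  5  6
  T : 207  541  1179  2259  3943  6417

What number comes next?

9891

Δ: 334 , 638 , 1080 , 1684 , 2474
Δ²: 304 , 442 , 604 , 790
Δ³: 138 , 162 , 186
Δ⁴: 24 , 24
Constant fourth difference = 24, so extend:
186 + 24 = 210;  790 + 210 = 1000;  2474 + 1000 = 3474;  6417 + 3474 = 9891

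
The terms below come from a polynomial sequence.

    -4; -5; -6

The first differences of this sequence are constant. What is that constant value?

-1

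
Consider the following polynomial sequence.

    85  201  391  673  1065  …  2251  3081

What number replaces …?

1585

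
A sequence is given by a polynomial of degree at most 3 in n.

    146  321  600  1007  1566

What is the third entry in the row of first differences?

407

First differences: 175, 279, 407, 559
Second differences: 104, 128, 152
Third differences: 24, 24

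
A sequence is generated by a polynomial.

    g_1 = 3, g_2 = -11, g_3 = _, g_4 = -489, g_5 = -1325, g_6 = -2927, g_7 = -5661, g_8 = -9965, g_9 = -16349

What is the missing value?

-125

Using the last 6 terms:
-836  -1602  -2734  -4304  -6384
-766  -1132  -1570  -2080
-366  -438  -510
-72  -72
Constant fourth difference = -72.
Extend backward: -366 + 72 = -294;  -766 + 294 = -472;  -836 + 472 = -364;  -489 + 364 = -125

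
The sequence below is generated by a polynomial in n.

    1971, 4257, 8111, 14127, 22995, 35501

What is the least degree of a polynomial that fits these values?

4

2286, 3854, 6016, 8868, 12506
1568, 2162, 2852, 3638
594, 690, 786
96, 96
The fourth differences are constant, so the polynomial has degree 4.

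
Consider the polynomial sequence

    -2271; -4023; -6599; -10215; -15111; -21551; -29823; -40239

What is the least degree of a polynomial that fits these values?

First differences: -1752, -2576, -3616, -4896, -6440, -8272, -10416
Second differences: -824, -1040, -1280, -1544, -1832, -2144
Third differences: -216, -240, -264, -288, -312
Fourth differences: -24, -24, -24, -24
The fourth differences are constant, so the polynomial has degree 4.

4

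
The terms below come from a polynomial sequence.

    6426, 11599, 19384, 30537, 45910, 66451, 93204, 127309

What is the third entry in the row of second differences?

D1: 5173, 7785, 11153, 15373, 20541, 26753, 34105
D2: 2612, 3368, 4220, 5168, 6212, 7352
D3: 756, 852, 948, 1044, 1140
D4: 96, 96, 96, 96

4220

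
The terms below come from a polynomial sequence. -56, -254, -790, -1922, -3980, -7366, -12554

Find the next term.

-20090

First differences: -198, -536, -1132, -2058, -3386, -5188
Second differences: -338, -596, -926, -1328, -1802
Third differences: -258, -330, -402, -474
Fourth differences: -72, -72, -72
Constant fourth difference = -72, so extend:
-474 − 72 = -546;  -1802 − 546 = -2348;  -5188 − 2348 = -7536;  -12554 − 7536 = -20090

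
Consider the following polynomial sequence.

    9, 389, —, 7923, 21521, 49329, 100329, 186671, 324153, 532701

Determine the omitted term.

2241

Using the last 7 terms:
Δ: 13598  27808  51000  86342  137482  208548
Δ²: 14210  23192  35342  51140  71066
Δ³: 8982  12150  15798  19926
Δ⁴: 3168  3648  4128
Δ⁵: 480  480
Constant fifth difference = 480.
Extend backward: 3168 − 480 = 2688;  8982 − 2688 = 6294;  14210 − 6294 = 7916;  13598 − 7916 = 5682;  7923 − 5682 = 2241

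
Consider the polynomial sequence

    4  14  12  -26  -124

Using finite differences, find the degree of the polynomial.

Δ: 10, -2, -38, -98
Δ²: -12, -36, -60
Δ³: -24, -24
The third differences are constant, so the polynomial has degree 3.

3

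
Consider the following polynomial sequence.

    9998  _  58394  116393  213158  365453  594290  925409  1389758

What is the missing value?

Using the last 7 terms:
57999, 96765, 152295, 228837, 331119, 464349
38766, 55530, 76542, 102282, 133230
16764, 21012, 25740, 30948
4248, 4728, 5208
480, 480
Constant fifth difference = 480.
Extend backward: 4248 − 480 = 3768;  16764 − 3768 = 12996;  38766 − 12996 = 25770;  57999 − 25770 = 32229;  58394 − 32229 = 26165

26165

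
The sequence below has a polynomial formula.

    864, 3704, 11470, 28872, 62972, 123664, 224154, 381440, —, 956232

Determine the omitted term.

Using the first 8 terms:
D1: 2840, 7766, 17402, 34100, 60692, 100490, 157286
D2: 4926, 9636, 16698, 26592, 39798, 56796
D3: 4710, 7062, 9894, 13206, 16998
D4: 2352, 2832, 3312, 3792
D5: 480, 480, 480
Constant fifth difference = 480.
Extend forward: 3792 + 480 = 4272;  16998 + 4272 = 21270;  56796 + 21270 = 78066;  157286 + 78066 = 235352;  381440 + 235352 = 616792

616792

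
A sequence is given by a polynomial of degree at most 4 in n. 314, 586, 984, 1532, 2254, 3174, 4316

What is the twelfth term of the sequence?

D1: 272 , 398 , 548 , 722 , 920 , 1142
D2: 126 , 150 , 174 , 198 , 222
D3: 24 , 24 , 24 , 24
Third differences constant at 24.
222 + 24 = 246;  1142 + 246 = 1388;  4316 + 1388 = 5704
246 + 24 = 270;  1388 + 270 = 1658;  5704 + 1658 = 7362
270 + 24 = 294;  1658 + 294 = 1952;  7362 + 1952 = 9314
294 + 24 = 318;  1952 + 318 = 2270;  9314 + 2270 = 11584
318 + 24 = 342;  2270 + 342 = 2612;  11584 + 2612 = 14196

14196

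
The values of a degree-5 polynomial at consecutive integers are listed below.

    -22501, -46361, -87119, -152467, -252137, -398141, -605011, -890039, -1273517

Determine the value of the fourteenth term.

D1: -23860, -40758, -65348, -99670, -146004, -206870, -285028, -383478
D2: -16898, -24590, -34322, -46334, -60866, -78158, -98450
D3: -7692, -9732, -12012, -14532, -17292, -20292
D4: -2040, -2280, -2520, -2760, -3000
D5: -240, -240, -240, -240
The fifth differences are constant (-240).
-3000 − 240 = -3240;  -20292 − 3240 = -23532;  -98450 − 23532 = -121982;  -383478 − 121982 = -505460;  -1273517 − 505460 = -1778977
-3240 − 240 = -3480;  -23532 − 3480 = -27012;  -121982 − 27012 = -148994;  -505460 − 148994 = -654454;  -1778977 − 654454 = -2433431
-3480 − 240 = -3720;  -27012 − 3720 = -30732;  -148994 − 30732 = -179726;  -654454 − 179726 = -834180;  -2433431 − 834180 = -3267611
-3720 − 240 = -3960;  -30732 − 3960 = -34692;  -179726 − 34692 = -214418;  -834180 − 214418 = -1048598;  -3267611 − 1048598 = -4316209
-3960 − 240 = -4200;  -34692 − 4200 = -38892;  -214418 − 38892 = -253310;  -1048598 − 253310 = -1301908;  -4316209 − 1301908 = -5618117

-5618117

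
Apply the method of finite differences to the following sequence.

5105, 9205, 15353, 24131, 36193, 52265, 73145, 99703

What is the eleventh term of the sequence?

Δ: 4100 , 6148 , 8778 , 12062 , 16072 , 20880 , 26558
Δ²: 2048 , 2630 , 3284 , 4010 , 4808 , 5678
Δ³: 582 , 654 , 726 , 798 , 870
Δ⁴: 72 , 72 , 72 , 72
The fourth differences are constant (72).
870 + 72 = 942;  5678 + 942 = 6620;  26558 + 6620 = 33178;  99703 + 33178 = 132881
942 + 72 = 1014;  6620 + 1014 = 7634;  33178 + 7634 = 40812;  132881 + 40812 = 173693
1014 + 72 = 1086;  7634 + 1086 = 8720;  40812 + 8720 = 49532;  173693 + 49532 = 223225

223225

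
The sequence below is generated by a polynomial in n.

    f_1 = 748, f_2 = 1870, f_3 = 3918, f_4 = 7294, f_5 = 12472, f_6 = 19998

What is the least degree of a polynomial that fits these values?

4

D1: 1122, 2048, 3376, 5178, 7526
D2: 926, 1328, 1802, 2348
D3: 402, 474, 546
D4: 72, 72
The fourth differences are constant, so the polynomial has degree 4.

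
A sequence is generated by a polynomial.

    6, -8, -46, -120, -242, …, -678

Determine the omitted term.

Using the first 5 terms:
Δ: -14, -38, -74, -122
Δ²: -24, -36, -48
Δ³: -12, -12
Constant third difference = -12.
Extend forward: -48 − 12 = -60;  -122 − 60 = -182;  -242 − 182 = -424

-424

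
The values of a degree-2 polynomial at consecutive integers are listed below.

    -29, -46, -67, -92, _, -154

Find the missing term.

Using the first 4 terms:
D1: -17  -21  -25
D2: -4  -4
Constant second difference = -4.
Extend forward: -25 − 4 = -29;  -92 − 29 = -121

-121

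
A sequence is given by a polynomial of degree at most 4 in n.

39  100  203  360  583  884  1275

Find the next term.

1768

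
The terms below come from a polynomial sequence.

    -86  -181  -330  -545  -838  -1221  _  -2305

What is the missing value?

-1706

Using the first 6 terms:
First differences: -95  -149  -215  -293  -383
Second differences: -54  -66  -78  -90
Third differences: -12  -12  -12
Constant third difference = -12.
Extend forward: -90 − 12 = -102;  -383 − 102 = -485;  -1221 − 485 = -1706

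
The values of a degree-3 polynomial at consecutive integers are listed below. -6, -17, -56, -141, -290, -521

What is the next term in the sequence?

D1: -11 , -39 , -85 , -149 , -231
D2: -28 , -46 , -64 , -82
D3: -18 , -18 , -18
Third differences constant at -18.
-82 − 18 = -100;  -231 − 100 = -331;  -521 − 331 = -852

-852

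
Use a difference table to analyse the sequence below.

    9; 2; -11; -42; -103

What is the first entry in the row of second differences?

-6

Δ: -7, -13, -31, -61
Δ²: -6, -18, -30
Δ³: -12, -12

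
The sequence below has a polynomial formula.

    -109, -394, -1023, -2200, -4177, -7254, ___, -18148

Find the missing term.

Using the first 6 terms:
-285, -629, -1177, -1977, -3077
-344, -548, -800, -1100
-204, -252, -300
-48, -48
Constant fourth difference = -48.
Extend forward: -300 − 48 = -348;  -1100 − 348 = -1448;  -3077 − 1448 = -4525;  -7254 − 4525 = -11779

-11779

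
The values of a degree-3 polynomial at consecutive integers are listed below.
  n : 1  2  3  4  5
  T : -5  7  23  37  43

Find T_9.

-133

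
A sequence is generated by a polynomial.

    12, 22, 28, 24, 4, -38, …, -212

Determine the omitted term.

-108

Using the first 6 terms:
10  6  -4  -20  -42
-4  -10  -16  -22
-6  -6  -6
Constant third difference = -6.
Extend forward: -22 − 6 = -28;  -42 − 28 = -70;  -38 − 70 = -108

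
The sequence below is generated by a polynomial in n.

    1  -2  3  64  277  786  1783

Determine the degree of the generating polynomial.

4

First differences: -3, 5, 61, 213, 509, 997
Second differences: 8, 56, 152, 296, 488
Third differences: 48, 96, 144, 192
Fourth differences: 48, 48, 48
The fourth differences are constant, so the polynomial has degree 4.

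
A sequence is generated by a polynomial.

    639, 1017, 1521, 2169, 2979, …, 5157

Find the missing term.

Using the first 5 terms:
Δ: 378, 504, 648, 810
Δ²: 126, 144, 162
Δ³: 18, 18
Constant third difference = 18.
Extend forward: 162 + 18 = 180;  810 + 180 = 990;  2979 + 990 = 3969

3969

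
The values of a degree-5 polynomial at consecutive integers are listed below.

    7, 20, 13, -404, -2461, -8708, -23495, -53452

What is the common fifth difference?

-480

First differences: 13, -7, -417, -2057, -6247, -14787, -29957
Second differences: -20, -410, -1640, -4190, -8540, -15170
Third differences: -390, -1230, -2550, -4350, -6630
Fourth differences: -840, -1320, -1800, -2280
Fifth differences: -480, -480, -480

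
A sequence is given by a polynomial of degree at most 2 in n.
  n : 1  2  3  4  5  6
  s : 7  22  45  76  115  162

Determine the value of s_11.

517

15, 23, 31, 39, 47
8, 8, 8, 8
Constant second difference = 8, so extend:
47 + 8 = 55;  162 + 55 = 217
55 + 8 = 63;  217 + 63 = 280
63 + 8 = 71;  280 + 71 = 351
71 + 8 = 79;  351 + 79 = 430
79 + 8 = 87;  430 + 87 = 517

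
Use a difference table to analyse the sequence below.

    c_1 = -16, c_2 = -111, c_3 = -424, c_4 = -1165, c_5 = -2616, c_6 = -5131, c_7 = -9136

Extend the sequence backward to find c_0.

-95, -313, -741, -1451, -2515, -4005
-218, -428, -710, -1064, -1490
-210, -282, -354, -426
-72, -72, -72
The fourth differences are constant at -72.
Work back: -210 + 72 = -138;  -218 + 138 = -80;  -95 + 80 = -15;  -16 + 15 = -1

-1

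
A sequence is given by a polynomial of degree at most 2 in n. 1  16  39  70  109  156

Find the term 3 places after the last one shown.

Δ: 15, 23, 31, 39, 47
Δ²: 8, 8, 8, 8
Second differences constant at 8.
47 + 8 = 55;  156 + 55 = 211
55 + 8 = 63;  211 + 63 = 274
63 + 8 = 71;  274 + 71 = 345

345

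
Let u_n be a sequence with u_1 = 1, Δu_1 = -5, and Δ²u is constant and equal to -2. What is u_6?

-44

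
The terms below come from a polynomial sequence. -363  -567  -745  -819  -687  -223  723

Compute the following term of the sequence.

2325

Δ: -204  -178  -74  132  464  946
Δ²: 26  104  206  332  482
Δ³: 78  102  126  150
Δ⁴: 24  24  24
Constant fourth difference = 24, so extend:
150 + 24 = 174;  482 + 174 = 656;  946 + 656 = 1602;  723 + 1602 = 2325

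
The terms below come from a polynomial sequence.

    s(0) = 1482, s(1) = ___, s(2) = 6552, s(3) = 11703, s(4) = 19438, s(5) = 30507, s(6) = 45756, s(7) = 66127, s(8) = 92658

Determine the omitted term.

3331

Using the last 7 terms:
First differences: 5151  7735  11069  15249  20371  26531
Second differences: 2584  3334  4180  5122  6160
Third differences: 750  846  942  1038
Fourth differences: 96  96  96
Constant fourth difference = 96.
Extend backward: 750 − 96 = 654;  2584 − 654 = 1930;  5151 − 1930 = 3221;  6552 − 3221 = 3331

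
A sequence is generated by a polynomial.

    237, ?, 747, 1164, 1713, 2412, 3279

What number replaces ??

444

Using the last 5 terms:
417, 549, 699, 867
132, 150, 168
18, 18
Constant third difference = 18.
Extend backward: 132 − 18 = 114;  417 − 114 = 303;  747 − 303 = 444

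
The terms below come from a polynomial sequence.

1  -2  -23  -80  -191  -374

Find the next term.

-647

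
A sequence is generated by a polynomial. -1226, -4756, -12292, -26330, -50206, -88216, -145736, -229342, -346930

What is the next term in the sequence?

-507836

First differences: -3530  -7536  -14038  -23876  -38010  -57520  -83606  -117588
Second differences: -4006  -6502  -9838  -14134  -19510  -26086  -33982
Third differences: -2496  -3336  -4296  -5376  -6576  -7896
Fourth differences: -840  -960  -1080  -1200  -1320
Fifth differences: -120  -120  -120  -120
Constant fifth difference = -120, so extend:
-1320 − 120 = -1440;  -7896 − 1440 = -9336;  -33982 − 9336 = -43318;  -117588 − 43318 = -160906;  -346930 − 160906 = -507836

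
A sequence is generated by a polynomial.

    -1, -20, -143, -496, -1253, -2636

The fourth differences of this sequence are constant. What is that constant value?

First differences: -19, -123, -353, -757, -1383
Second differences: -104, -230, -404, -626
Third differences: -126, -174, -222
Fourth differences: -48, -48

-48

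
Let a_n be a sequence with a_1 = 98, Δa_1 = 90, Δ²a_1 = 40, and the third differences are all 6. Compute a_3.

Build the table forward from the leading diagonal:
D3: 6, 6, 6
D2: 40, 46, 52
D1: 90, 130, 176
a: 98, 188, 318

318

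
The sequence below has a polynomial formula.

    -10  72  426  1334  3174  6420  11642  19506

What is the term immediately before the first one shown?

82  354  908  1840  3246  5222  7864
272  554  932  1406  1976  2642
282  378  474  570  666
96  96  96  96
The fourth differences are constant at 96.
Work back: 282 − 96 = 186;  272 − 186 = 86;  82 − 86 = -4;  -10 + 4 = -6

-6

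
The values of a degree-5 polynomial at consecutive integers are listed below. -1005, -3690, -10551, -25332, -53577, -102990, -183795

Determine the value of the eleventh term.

-1133775

D1: -2685 , -6861 , -14781 , -28245 , -49413 , -80805
D2: -4176 , -7920 , -13464 , -21168 , -31392
D3: -3744 , -5544 , -7704 , -10224
D4: -1800 , -2160 , -2520
D5: -360 , -360
Constant fifth difference = -360, so extend:
-2520 − 360 = -2880;  -10224 − 2880 = -13104;  -31392 − 13104 = -44496;  -80805 − 44496 = -125301;  -183795 − 125301 = -309096
-2880 − 360 = -3240;  -13104 − 3240 = -16344;  -44496 − 16344 = -60840;  -125301 − 60840 = -186141;  -309096 − 186141 = -495237
-3240 − 360 = -3600;  -16344 − 3600 = -19944;  -60840 − 19944 = -80784;  -186141 − 80784 = -266925;  -495237 − 266925 = -762162
-3600 − 360 = -3960;  -19944 − 3960 = -23904;  -80784 − 23904 = -104688;  -266925 − 104688 = -371613;  -762162 − 371613 = -1133775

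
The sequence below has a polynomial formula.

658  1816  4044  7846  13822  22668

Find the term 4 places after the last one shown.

104032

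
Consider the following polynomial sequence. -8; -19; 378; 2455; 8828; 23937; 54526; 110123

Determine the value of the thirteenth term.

1352068

First differences: -11  397  2077  6373  15109  30589  55597
Second differences: 408  1680  4296  8736  15480  25008
Third differences: 1272  2616  4440  6744  9528
Fourth differences: 1344  1824  2304  2784
Fifth differences: 480  480  480
The fifth differences are constant (480).
2784 + 480 = 3264;  9528 + 3264 = 12792;  25008 + 12792 = 37800;  55597 + 37800 = 93397;  110123 + 93397 = 203520
3264 + 480 = 3744;  12792 + 3744 = 16536;  37800 + 16536 = 54336;  93397 + 54336 = 147733;  203520 + 147733 = 351253
3744 + 480 = 4224;  16536 + 4224 = 20760;  54336 + 20760 = 75096;  147733 + 75096 = 222829;  351253 + 222829 = 574082
4224 + 480 = 4704;  20760 + 4704 = 25464;  75096 + 25464 = 100560;  222829 + 100560 = 323389;  574082 + 323389 = 897471
4704 + 480 = 5184;  25464 + 5184 = 30648;  100560 + 30648 = 131208;  323389 + 131208 = 454597;  897471 + 454597 = 1352068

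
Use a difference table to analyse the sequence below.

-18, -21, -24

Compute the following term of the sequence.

D1: -3 , -3
First differences constant at -3.
-24 − 3 = -27

-27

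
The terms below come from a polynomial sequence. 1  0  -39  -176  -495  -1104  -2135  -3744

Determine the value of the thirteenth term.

-27599

First differences: -1 , -39 , -137 , -319 , -609 , -1031 , -1609
Second differences: -38 , -98 , -182 , -290 , -422 , -578
Third differences: -60 , -84 , -108 , -132 , -156
Fourth differences: -24 , -24 , -24 , -24
Fourth differences constant at -24.
-156 − 24 = -180;  -578 − 180 = -758;  -1609 − 758 = -2367;  -3744 − 2367 = -6111
-180 − 24 = -204;  -758 − 204 = -962;  -2367 − 962 = -3329;  -6111 − 3329 = -9440
-204 − 24 = -228;  -962 − 228 = -1190;  -3329 − 1190 = -4519;  -9440 − 4519 = -13959
-228 − 24 = -252;  -1190 − 252 = -1442;  -4519 − 1442 = -5961;  -13959 − 5961 = -19920
-252 − 24 = -276;  -1442 − 276 = -1718;  -5961 − 1718 = -7679;  -19920 − 7679 = -27599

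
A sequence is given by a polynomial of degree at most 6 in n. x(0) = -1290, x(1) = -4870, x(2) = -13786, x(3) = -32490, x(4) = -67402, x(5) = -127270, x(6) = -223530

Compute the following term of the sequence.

-370666

D1: -3580  -8916  -18704  -34912  -59868  -96260
D2: -5336  -9788  -16208  -24956  -36392
D3: -4452  -6420  -8748  -11436
D4: -1968  -2328  -2688
D5: -360  -360
The fifth differences are constant (-360).
-2688 − 360 = -3048;  -11436 − 3048 = -14484;  -36392 − 14484 = -50876;  -96260 − 50876 = -147136;  -223530 − 147136 = -370666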